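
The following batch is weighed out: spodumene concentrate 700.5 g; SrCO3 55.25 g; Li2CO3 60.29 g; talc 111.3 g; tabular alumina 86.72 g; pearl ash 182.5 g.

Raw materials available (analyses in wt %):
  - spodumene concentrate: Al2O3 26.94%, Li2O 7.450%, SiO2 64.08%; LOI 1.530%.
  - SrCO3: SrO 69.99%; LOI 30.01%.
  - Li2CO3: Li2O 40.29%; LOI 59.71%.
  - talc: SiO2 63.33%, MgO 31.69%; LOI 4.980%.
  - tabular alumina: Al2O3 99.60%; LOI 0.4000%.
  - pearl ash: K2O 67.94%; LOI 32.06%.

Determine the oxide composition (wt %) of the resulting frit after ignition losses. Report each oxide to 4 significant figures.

Glass mass = 1069 g (batch 1197 − LOI 127.7).
Composition: Al2O3 25.74%, K2O 11.60%, Li2O 7.155%, SrO 3.618%, SiO2 48.59%, MgO 3.300%

Mid-chain values appear rounded off to 4 significant digits across the worked steps. Each numeric step carries full float precision from first step to last; every reported result receives exactly one rounding; all derived quantities are rebuilt starting from the weights per 1069 g of glass at full float precision (the six compositions, totals, the yield, net glass mass, LOI), as quoted within the question or the answer.
Oxide-by-oxide delivered mass:
  Al2O3: 700.5·0.2694 + 86.72·0.9960 = 275.1 g
  K2O: 182.5·0.6794 = 124.0 g
  Li2O: 700.5·0.07450 + 60.29·0.4029 = 76.48 g
  SrO: 55.25·0.6999 = 38.67 g
  SiO2: 700.5·0.6408 + 111.3·0.6333 = 519.4 g
  MgO: 111.3·0.3169 = 35.27 g
LOI: 700.5·0.01530 + 55.25·0.3001 + 60.29·0.5971 + 111.3·0.04980 + 86.72·0.004000 + 182.5·0.3206 = 127.7 g
Resulting glass, batch − LOI: 1197 − 127.7 = 1069 g (consistent with Σ oxide mass)
percent share: oxide ÷ glass, ×100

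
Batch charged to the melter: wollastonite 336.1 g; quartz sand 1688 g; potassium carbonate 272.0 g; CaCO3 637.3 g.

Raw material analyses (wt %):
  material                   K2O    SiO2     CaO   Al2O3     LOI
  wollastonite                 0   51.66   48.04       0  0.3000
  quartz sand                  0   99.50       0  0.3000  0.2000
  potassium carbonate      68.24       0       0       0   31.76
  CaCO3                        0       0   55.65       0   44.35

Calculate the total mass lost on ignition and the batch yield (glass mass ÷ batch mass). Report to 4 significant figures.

LOI loss = 373.4 g; glass = 2560 g; yield = 87.27%

All internal work runs at full float precision in all steps — mid-chain values are rounded off to 4 significant figures wherever printed. A single rounding yields every reported number. All derived quantities (four oxide percentages, net glass mass, the totals, the yield, LOI) are computed at full precision from the batch weights on 2560 g of glass as given in question or answer.
Per-material ignition loss:
  wollastonite: 336.1 × 0.003000 = 1.008 g
  quartz sand: 1688 × 0.002000 = 3.376 g
  potassium carbonate: 272.0 × 0.3176 = 86.39 g
  CaCO3: 637.3 × 0.4435 = 282.6 g
Total LOI = 373.4 g
Glass = batch − LOI = 2933 − 373.4 = 2560 g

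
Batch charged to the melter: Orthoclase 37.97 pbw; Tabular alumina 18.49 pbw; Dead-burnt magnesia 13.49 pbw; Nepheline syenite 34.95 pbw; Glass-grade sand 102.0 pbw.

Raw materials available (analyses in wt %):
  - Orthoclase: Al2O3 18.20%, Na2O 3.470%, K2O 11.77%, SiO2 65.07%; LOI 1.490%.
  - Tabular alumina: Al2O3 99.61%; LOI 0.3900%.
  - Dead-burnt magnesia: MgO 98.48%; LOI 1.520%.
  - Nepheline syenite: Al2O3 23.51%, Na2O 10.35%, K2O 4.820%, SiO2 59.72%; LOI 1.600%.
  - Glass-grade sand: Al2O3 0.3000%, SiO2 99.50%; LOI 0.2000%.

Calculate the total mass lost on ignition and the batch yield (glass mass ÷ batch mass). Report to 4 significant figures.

LOI loss = 1.606 pbw; glass = 205.3 pbw; yield = 99.22%

Mid-chain values are printed, with 4-significant-digit rounding, as written. Each numeric step carries full float precision all the way through. Every reported number undergoes a single rounding. Derived quantities (the yield, ignition loss, the totals, five oxide percentages, net glass mass) are re-derived in full float precision from the weighed amounts on 205.3 pbw of glass as given in the problem or answer text.
Loss on ignition, line by line:
  Orthoclase: 37.97 × 0.01490 = 0.5658 pbw
  Tabular alumina: 18.49 × 0.003900 = 0.07211 pbw
  Dead-burnt magnesia: 13.49 × 0.01520 = 0.2050 pbw
  Nepheline syenite: 34.95 × 0.01600 = 0.5592 pbw
  Glass-grade sand: 102.0 × 0.002000 = 0.2040 pbw
Total LOI = 1.606 pbw
Glass = batch − LOI = 206.9 − 1.606 = 205.3 pbw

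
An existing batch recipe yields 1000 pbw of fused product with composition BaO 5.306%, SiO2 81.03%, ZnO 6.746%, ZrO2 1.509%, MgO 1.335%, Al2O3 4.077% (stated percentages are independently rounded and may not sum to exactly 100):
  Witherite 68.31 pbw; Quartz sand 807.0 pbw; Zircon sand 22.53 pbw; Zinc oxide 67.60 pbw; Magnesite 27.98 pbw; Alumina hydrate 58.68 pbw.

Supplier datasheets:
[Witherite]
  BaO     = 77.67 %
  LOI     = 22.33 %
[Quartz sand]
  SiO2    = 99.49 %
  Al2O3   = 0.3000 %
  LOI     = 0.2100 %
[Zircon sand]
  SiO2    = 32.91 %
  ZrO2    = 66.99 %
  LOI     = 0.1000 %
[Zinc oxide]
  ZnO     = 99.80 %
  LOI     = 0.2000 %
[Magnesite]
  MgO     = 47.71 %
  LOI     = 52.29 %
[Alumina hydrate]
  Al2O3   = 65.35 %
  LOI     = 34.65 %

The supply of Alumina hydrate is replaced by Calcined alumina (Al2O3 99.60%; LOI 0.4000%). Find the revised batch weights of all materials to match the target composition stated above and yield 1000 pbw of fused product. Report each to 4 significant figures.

Revised batch per 1000 pbw fused product:
  Witherite: 68.31 pbw
  Quartz sand: 807.0 pbw
  Zircon sand: 22.53 pbw
  Zinc oxide: 67.60 pbw
  Magnesite: 27.98 pbw
  Calcined alumina: 38.50 pbw
Total batch = 1032 pbw; LOI loss = 31.89 pbw

The intermediate values are printed, with 4-significant-figure rounding, in the working. The working math holds full precision through every step — every reported number takes exactly one rounding. All derived quantities, including six oxide percentages, ignition loss, the totals, glass mass, yield, are recomputed from the weighed amounts at 1000 pbw of glass at full precision as they appear in the question or the answer.
Target masses of each oxide per 1000 pbw fused product:
  BaO: 5.306% × 1000 = 53.06 pbw
  SiO2: 81.03% × 1000 = 810.3 pbw
  ZnO: 6.746% × 1000 = 67.46 pbw
  ZrO2: 1.509% × 1000 = 15.09 pbw
  MgO: 1.335% × 1000 = 13.35 pbw
  Al2O3: 4.077% × 1000 = 40.77 pbw
Mass-balance tally per oxide per the reported batch figures, on the stated basis (delivered sums recover each target inside rounding margins):
  BaO: 68.31·0.7767 = 53.06 pbw (target 53.06 pbw)
  SiO2: 807.0·0.9949 + 22.53·0.3291 = 810.3 pbw (target 810.3 pbw)
  ZnO: 67.60·0.9980 = 67.46 pbw (target 67.46 pbw)
  ZrO2: 22.53·0.6699 = 15.09 pbw (target 15.09 pbw)
  MgO: 27.98·0.4771 = 13.35 pbw (target 13.35 pbw)
  Al2O3: 807.0·0.003000 + 38.50·0.9960 = 40.77 pbw (target 40.77 pbw)
Glass mass check: Σ batch − LOI loss = 1000 pbw (the Σ of target masses is 1000 pbw; stated basis 1000 pbw — any gap is answer rounding).
Whole-batch sum: Σ batch = 1032 pbw; loss to ignition Σ batch·LOI = 31.89 pbw; yield = glass ÷ total batch = 96.91%.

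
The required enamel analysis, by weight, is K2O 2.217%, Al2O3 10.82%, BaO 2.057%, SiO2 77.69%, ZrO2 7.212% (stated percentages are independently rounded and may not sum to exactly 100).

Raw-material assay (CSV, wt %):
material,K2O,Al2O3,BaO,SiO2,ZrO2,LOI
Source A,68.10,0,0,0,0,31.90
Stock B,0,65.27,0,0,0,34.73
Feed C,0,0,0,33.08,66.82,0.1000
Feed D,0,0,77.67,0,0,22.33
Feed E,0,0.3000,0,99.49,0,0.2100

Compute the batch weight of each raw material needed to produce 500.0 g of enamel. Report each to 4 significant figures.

Batch per 500.0 g enamel:
  Source A: 16.28 g
  Stock B: 81.17 g
  Feed C: 53.97 g
  Feed D: 13.24 g
  Feed E: 372.5 g
Total batch = 537.2 g; LOI loss = 37.18 g; yield = 93.08%

Working values are displayed (rounded to 4 significant figures) as written — all arithmetic maintains full precision from first step to last. A single rounding completes each reported figure — all derived quantities (five oxide percentages, yield, ignition loss, the totals, glass mass) are carried starting from the weights per 500.0 g of glass at exact precision exactly as printed in question or answer.
Per-oxide target masses for 500.0 g enamel:
  K2O: 2.217% × 500.0 = 11.08 g
  Al2O3: 10.82% × 500.0 = 54.10 g
  BaO: 2.057% × 500.0 = 10.28 g
  SiO2: 77.69% × 500.0 = 388.4 g
  ZrO2: 7.212% × 500.0 = 36.06 g
Balance tally, oxide-wise, with the batch weights as given, relative to the basis at hand (sums match the target masses modulo rounding of the values):
  K2O: 16.28·0.6810 = 11.09 g (target 11.08 g)
  Al2O3: 81.17·0.6527 + 372.5·0.003000 = 54.10 g (target 54.10 g)
  BaO: 13.24·0.7767 = 10.28 g (target 10.28 g)
  SiO2: 53.97·0.3308 + 372.5·0.9949 = 388.5 g (target 388.4 g)
  ZrO2: 53.97·0.6682 = 36.06 g (target 36.06 g)
Glass-mass bookkeeping: the batch minus its LOI: 500.0 g (per-oxide target masses sum to 500.0 g; stated basis 500.0 g — gaps are rounding artifacts).
Batch total: Σ batch = 537.2 g; Σ batch·LOI gives LOI loss = 37.18 g; as yield: glass ÷ batch → 93.08%.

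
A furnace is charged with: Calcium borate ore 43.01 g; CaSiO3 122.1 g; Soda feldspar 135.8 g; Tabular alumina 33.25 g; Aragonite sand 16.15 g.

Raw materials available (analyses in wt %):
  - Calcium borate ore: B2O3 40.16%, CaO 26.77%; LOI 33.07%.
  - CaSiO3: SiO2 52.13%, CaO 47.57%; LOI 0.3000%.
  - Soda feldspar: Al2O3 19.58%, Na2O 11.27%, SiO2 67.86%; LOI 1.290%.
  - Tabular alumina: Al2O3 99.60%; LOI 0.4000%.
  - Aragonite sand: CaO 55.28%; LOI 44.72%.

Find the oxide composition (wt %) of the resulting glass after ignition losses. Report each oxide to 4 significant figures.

Each numeric step keeps exact precision at each step. Intermediates are printed rounded to four significant figures in the working; a single rounding produces each reported figure. All derived quantities (totals, five oxide percentages, ignition loss, the yield, glass mass) are recomputed in full precision using the weight values per 326.6 g of glass as written in the problem or answer text.
Per-oxide mass from batch:
  Al2O3: 135.8·0.1958 + 33.25·0.9960 = 59.71 g
  Na2O: 135.8·0.1127 = 15.30 g
  B2O3: 43.01·0.4016 = 17.27 g
  SiO2: 122.1·0.5213 + 135.8·0.6786 = 155.8 g
  CaO: 43.01·0.2677 + 122.1·0.4757 + 16.15·0.5528 = 78.52 g
LOI: 43.01·0.3307 + 122.1·0.003000 + 135.8·0.01290 + 33.25·0.004000 + 16.15·0.4472 = 23.70 g
batch − LOI leaves glass = 350.3 − 23.70 = 326.6 g (consistent with Σ oxide mass)
wt % = oxide mass / glass mass × 100

Glass mass = 326.6 g (batch 350.3 − LOI 23.70).
Composition: Al2O3 18.28%, Na2O 4.686%, B2O3 5.288%, SiO2 47.70%, CaO 24.04%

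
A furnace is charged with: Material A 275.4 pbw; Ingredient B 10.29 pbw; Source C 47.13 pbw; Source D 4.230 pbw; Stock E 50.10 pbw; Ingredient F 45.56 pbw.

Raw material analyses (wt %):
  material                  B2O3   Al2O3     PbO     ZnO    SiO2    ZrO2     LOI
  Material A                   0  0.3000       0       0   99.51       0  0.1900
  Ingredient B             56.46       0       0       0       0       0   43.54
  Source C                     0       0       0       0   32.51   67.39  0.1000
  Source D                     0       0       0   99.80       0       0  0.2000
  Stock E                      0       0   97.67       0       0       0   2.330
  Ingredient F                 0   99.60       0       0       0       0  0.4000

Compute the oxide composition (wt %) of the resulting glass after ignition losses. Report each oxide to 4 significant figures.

Glass mass = 426.3 pbw (batch 432.7 − LOI 6.409).
Composition: B2O3 1.363%, Al2O3 10.84%, PbO 11.48%, ZnO 0.9903%, SiO2 67.88%, ZrO2 7.450%

Rounding to 4 significant digits extends to every working value as printed. The working math runs at full float precision at each step. Each reported number is rounded just once. The derived quantities are re-derived from the batch weights at 426.3 pbw of glass in exact precision (the yield, LOI, net glass mass, totals, six oxide percentages), as set out in either problem or answer.
What the batch supplies per oxide:
  B2O3: 10.29·0.5646 = 5.810 pbw
  Al2O3: 275.4·0.003000 + 45.56·0.9960 = 46.20 pbw
  PbO: 50.10·0.9767 = 48.93 pbw
  ZnO: 4.230·0.9980 = 4.222 pbw
  SiO2: 275.4·0.9951 + 47.13·0.3251 = 289.4 pbw
  ZrO2: 47.13·0.6739 = 31.76 pbw
LOI: 275.4·0.001900 + 10.29·0.4354 + 47.13·0.001000 + 4.230·0.002000 + 50.10·0.02330 + 45.56·0.004000 = 6.409 pbw
Resulting glass, batch − LOI: 432.7 − 6.409 = 426.3 pbw (equal to the oxide-mass sum)
percent share: oxide ÷ glass, ×100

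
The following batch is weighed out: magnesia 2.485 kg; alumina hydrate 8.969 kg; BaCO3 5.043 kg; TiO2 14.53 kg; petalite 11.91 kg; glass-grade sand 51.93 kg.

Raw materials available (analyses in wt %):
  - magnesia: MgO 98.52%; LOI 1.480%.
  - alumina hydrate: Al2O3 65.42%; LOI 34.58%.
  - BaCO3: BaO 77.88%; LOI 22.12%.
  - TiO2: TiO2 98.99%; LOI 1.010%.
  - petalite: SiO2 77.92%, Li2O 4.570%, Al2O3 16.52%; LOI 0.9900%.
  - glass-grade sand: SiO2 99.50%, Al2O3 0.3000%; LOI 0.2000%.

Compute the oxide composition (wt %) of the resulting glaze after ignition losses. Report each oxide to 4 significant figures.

Glass mass = 90.24 kg (batch 94.87 − LOI 4.622).
Composition: SiO2 67.54%, MgO 2.713%, Li2O 0.6031%, BaO 4.352%, TiO2 15.94%, Al2O3 8.855%

Values along the way are rounded off to 4 significant figures when displayed — each numeric step maintains exact precision at each step; every reported number carries a single rounding. The derived quantities are re-derived starting from the weights for 90.24 kg of glass in exact precision (LOI, totals, the yield, net glass mass, six oxide percentages), as given in either problem or answer.
Mass of each oxide from the mix:
  SiO2: 11.91·0.7792 + 51.93·0.9950 = 60.95 kg
  MgO: 2.485·0.9852 = 2.448 kg
  Li2O: 11.91·0.04570 = 0.5443 kg
  BaO: 5.043·0.7788 = 3.927 kg
  TiO2: 14.53·0.9899 = 14.38 kg
  Al2O3: 8.969·0.6542 + 11.91·0.1652 + 51.93·0.003000 = 7.991 kg
LOI: 2.485·0.01480 + 8.969·0.3458 + 5.043·0.2212 + 14.53·0.01010 + 11.91·0.009900 + 51.93·0.002000 = 4.622 kg
Net of LOI, the glass mass = 94.87 − 4.622 = 90.24 kg (= Σ oxide masses)
oxide / glass × 100 gives the wt %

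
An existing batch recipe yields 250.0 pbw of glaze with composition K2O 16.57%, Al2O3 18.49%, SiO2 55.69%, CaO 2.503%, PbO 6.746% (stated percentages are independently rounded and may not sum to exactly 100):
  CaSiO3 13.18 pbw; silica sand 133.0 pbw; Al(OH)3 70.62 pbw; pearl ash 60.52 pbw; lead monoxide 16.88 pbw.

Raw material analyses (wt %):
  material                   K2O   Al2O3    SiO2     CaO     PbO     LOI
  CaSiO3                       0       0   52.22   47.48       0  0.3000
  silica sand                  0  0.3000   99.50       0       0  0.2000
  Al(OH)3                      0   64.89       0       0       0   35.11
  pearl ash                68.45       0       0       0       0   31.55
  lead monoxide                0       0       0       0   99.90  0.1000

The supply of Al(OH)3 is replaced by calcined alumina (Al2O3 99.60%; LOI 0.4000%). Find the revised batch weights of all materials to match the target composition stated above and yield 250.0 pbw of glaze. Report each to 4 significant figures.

Revised batch per 250.0 pbw glaze:
  CaSiO3: 13.18 pbw
  silica sand: 133.0 pbw
  calcined alumina: 46.01 pbw
  pearl ash: 60.52 pbw
  lead monoxide: 16.88 pbw
Total batch = 269.6 pbw; LOI loss = 19.60 pbw

Each numeric step holds full precision in all steps; intermediates are shown (rounded to four significant digits) across the worked steps. Exactly one rounding is applied to every reported result; the derived quantities, which include glass mass, the yield, five oxide percentages, ignition loss, the totals, are recomputed in exact precision, as they appear in the problem or the answer, from the weighed amounts per 250.0 pbw of glass.
Oxide-by-oxide targets in 250.0 pbw glaze:
  K2O: 16.57% × 250.0 = 41.42 pbw
  Al2O3: 18.49% × 250.0 = 46.22 pbw
  SiO2: 55.69% × 250.0 = 139.2 pbw
  CaO: 2.503% × 250.0 = 6.258 pbw
  PbO: 6.746% × 250.0 = 16.86 pbw
Verifying the oxide balance working from each reported weight, under the basis named above (each sum matches its target mass once rounding is allowed for):
  K2O: 60.52·0.6845 = 41.43 pbw (target 41.42 pbw)
  Al2O3: 133.0·0.003000 + 46.01·0.9960 = 46.22 pbw (target 46.22 pbw)
  SiO2: 13.18·0.5222 + 133.0·0.9950 = 139.2 pbw (target 139.2 pbw)
  CaO: 13.18·0.4748 = 6.258 pbw (target 6.258 pbw)
  PbO: 16.88·0.9990 = 16.86 pbw (target 16.86 pbw)
Mass balance on the glass: the batch minus its LOI: 250.0 pbw (the targets, summed, come to 250.0 pbw; against the stated basis, 250.0 pbw — deltas are rounding alone).
Adding the batch up: Σ batch = 269.6 pbw; LOI loss = Σ batch·LOI = 19.60 pbw; yield, glass over the total, = 92.73%.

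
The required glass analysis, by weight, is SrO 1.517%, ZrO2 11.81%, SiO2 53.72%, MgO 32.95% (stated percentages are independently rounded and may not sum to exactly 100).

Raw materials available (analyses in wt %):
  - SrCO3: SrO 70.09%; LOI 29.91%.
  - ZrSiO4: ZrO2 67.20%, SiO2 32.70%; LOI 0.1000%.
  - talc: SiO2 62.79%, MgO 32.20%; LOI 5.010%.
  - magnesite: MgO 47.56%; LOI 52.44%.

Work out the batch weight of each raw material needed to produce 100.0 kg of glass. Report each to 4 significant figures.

The whole derivation maintains full precision through the solve; the intermediate values are displayed (rounded to four significant figures) across the worked steps. Each reported figure includes exactly one rounding. All derived quantities, including the yield, glass mass, LOI, the totals, four oxide percentages, are carried starting from the weights on 100.0 kg of glass at exact precision, exactly as printed in the problem or the answer.
Per-oxide target masses for 100.0 kg glass:
  SrO: 1.517% × 100.0 = 1.517 kg
  ZrO2: 11.81% × 100.0 = 11.81 kg
  SiO2: 53.72% × 100.0 = 53.72 kg
  MgO: 32.95% × 100.0 = 32.95 kg
Sums-versus-targets review applying the batch weights above, against the basis in use (sums match the target masses exact up to rounding of places):
  SrO: 2.164·0.7009 = 1.517 kg (target 1.517 kg)
  ZrO2: 17.57·0.6720 = 11.81 kg (target 11.81 kg)
  SiO2: 17.57·0.3270 + 76.40·0.6279 = 53.72 kg (target 53.72 kg)
  MgO: 76.40·0.3220 + 17.55·0.4756 = 32.95 kg (target 32.95 kg)
Glass-mass sanity pass: Σ batch − LOI loss = 99.99 kg (summing oxide targets gives 100.0 kg; basis as stated: 100.0 kg — a pure rounding effect).
Total batch = Σ batch = 113.7 kg; ignition loss, Σ(batch × LOI) = 13.70 kg; yield: glass divided by total = 87.95%.

Batch per 100.0 kg glass:
  SrCO3: 2.164 kg
  ZrSiO4: 17.57 kg
  talc: 76.40 kg
  magnesite: 17.55 kg
Total batch = 113.7 kg; LOI loss = 13.70 kg; yield = 87.95%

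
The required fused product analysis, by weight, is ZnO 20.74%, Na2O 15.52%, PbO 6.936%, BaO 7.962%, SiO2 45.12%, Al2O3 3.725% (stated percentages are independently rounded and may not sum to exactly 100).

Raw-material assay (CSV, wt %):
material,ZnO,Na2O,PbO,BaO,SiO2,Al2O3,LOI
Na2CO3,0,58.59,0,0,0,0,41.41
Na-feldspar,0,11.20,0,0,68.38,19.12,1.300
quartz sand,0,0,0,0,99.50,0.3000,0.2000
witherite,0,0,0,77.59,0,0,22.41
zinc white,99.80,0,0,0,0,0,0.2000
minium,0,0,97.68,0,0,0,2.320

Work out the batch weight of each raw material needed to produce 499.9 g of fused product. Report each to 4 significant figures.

Mid-chain values appear, with 4-significant-figure rounding, on the page. The working math carries full precision from first step to last; a single rounding finalizes every reported number; derived quantities, which include ignition loss, six oxide percentages, the totals, the yield, glass mass, are re-derived at full precision, precisely as stated by the question or the answer, from the batch weights on 499.9 g of glass.
Target oxide masses per 499.9 g fused product:
  ZnO: 20.74% × 499.9 = 103.7 g
  Na2O: 15.52% × 499.9 = 77.58 g
  PbO: 6.936% × 499.9 = 34.67 g
  BaO: 7.962% × 499.9 = 39.80 g
  SiO2: 45.12% × 499.9 = 225.6 g
  Al2O3: 3.725% × 499.9 = 18.62 g
Verifying the oxide balance working from each reported weight, on the stated basis (sums match the target masses up to rounding of the answer):
  ZnO: 103.9·0.9980 = 103.7 g (target 103.7 g)
  Na2O: 114.3·0.5859 + 94.86·0.1120 = 77.59 g (target 77.58 g)
  PbO: 35.50·0.9768 = 34.68 g (target 34.67 g)
  BaO: 51.30·0.7759 = 39.80 g (target 39.80 g)
  SiO2: 94.86·0.6838 + 161.5·0.9950 = 225.6 g (target 225.6 g)
  Al2O3: 94.86·0.1912 + 161.5·0.003000 = 18.62 g (target 18.62 g)
Mass balance on the glass: batch Σ − ignition loss = 499.9 g (targets for the oxides total 499.9 g; stated basis 499.9 g — differing by rounding only).
Adding the batch up: Σ batch = 561.4 g; LOI removed, Σ of batch·LOI: 61.42 g; glass ÷ batch gives a yield of 89.06%.

Batch per 499.9 g fused product:
  Na2CO3: 114.3 g
  Na-feldspar: 94.86 g
  quartz sand: 161.5 g
  witherite: 51.30 g
  zinc white: 103.9 g
  minium: 35.50 g
Total batch = 561.4 g; LOI loss = 61.42 g; yield = 89.06%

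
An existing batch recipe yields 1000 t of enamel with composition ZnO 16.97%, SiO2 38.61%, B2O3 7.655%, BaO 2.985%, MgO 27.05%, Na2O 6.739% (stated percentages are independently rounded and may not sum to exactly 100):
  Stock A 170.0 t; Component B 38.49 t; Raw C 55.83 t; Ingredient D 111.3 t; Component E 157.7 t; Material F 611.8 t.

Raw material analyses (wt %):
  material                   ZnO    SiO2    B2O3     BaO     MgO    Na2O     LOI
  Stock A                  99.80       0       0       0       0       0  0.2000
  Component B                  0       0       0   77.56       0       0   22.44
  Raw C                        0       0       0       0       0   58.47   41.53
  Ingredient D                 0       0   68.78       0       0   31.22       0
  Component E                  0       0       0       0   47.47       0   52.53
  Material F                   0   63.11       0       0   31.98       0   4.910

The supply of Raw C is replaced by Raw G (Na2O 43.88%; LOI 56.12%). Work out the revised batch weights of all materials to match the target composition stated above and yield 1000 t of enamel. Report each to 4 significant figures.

Revised batch per 1000 t enamel:
  Stock A: 170.0 t
  Component B: 38.49 t
  Raw G: 74.39 t
  Ingredient D: 111.3 t
  Component E: 157.7 t
  Material F: 611.8 t
Total batch = 1164 t; LOI loss = 163.6 t

Values along the way are shown (rounded to 4 significant digits) within the worked lines — exact precision is kept throughout. Each reported figure takes just one rounding — all derived quantities (LOI, the totals, six oxide percentages, the yield, net glass mass) are re-derived in full precision from the batch weights at 1000 t of glass, exactly as shown in the problem or answer text.
Target oxide masses per 1000 t enamel:
  ZnO: 16.97% × 1000 = 169.7 t
  SiO2: 38.61% × 1000 = 386.1 t
  B2O3: 7.655% × 1000 = 76.55 t
  BaO: 2.985% × 1000 = 29.85 t
  MgO: 27.05% × 1000 = 270.5 t
  Na2O: 6.739% × 1000 = 67.39 t
Checking each oxide sum on the weights just shown, relative to the basis at hand (each sum matches its target mass once rounding is allowed for):
  ZnO: 170.0·0.9980 = 169.7 t (target 169.7 t)
  SiO2: 611.8·0.6311 = 386.1 t (target 386.1 t)
  B2O3: 111.3·0.6878 = 76.55 t (target 76.55 t)
  BaO: 38.49·0.7756 = 29.85 t (target 29.85 t)
  MgO: 157.7·0.4747 + 611.8·0.3198 = 270.5 t (target 270.5 t)
  Na2O: 74.39·0.4388 + 111.3·0.3122 = 67.39 t (target 67.39 t)
Mass balance on the glass: total batch − LOI = 1000 t (summing oxide targets gives 1000 t; the stated basis being 1000 t — a pure rounding effect).
Total batch = Σ batch = 1164 t; ignition loss, Σ(batch × LOI) = 163.6 t; as yield: glass ÷ batch → 85.94%.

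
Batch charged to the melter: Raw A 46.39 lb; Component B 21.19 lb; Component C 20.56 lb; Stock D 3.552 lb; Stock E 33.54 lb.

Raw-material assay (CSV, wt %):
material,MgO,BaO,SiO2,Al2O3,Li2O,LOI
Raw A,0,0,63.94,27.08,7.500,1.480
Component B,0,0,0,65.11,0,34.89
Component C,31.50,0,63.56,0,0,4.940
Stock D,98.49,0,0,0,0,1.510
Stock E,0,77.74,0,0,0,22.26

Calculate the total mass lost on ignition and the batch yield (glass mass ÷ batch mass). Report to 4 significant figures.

The whole derivation keeps full precision from first step to last. Mid-chain values are displayed rounded off to 4 significant figures across the worked steps; each reported result is rounded once only; derived quantities, including the five compositions, ignition loss, the yield, totals, net glass mass, are re-derived starting from the weights on 108.6 lb of glass in full precision as given in question or answer.
Per-material ignition loss:
  Raw A: 46.39 × 0.01480 = 0.6866 lb
  Component B: 21.19 × 0.3489 = 7.393 lb
  Component C: 20.56 × 0.04940 = 1.016 lb
  Stock D: 3.552 × 0.01510 = 0.05364 lb
  Stock E: 33.54 × 0.2226 = 7.466 lb
Total LOI = 16.62 lb
Glass = batch − LOI = 125.2 − 16.62 = 108.6 lb

LOI loss = 16.62 lb; glass = 108.6 lb; yield = 86.73%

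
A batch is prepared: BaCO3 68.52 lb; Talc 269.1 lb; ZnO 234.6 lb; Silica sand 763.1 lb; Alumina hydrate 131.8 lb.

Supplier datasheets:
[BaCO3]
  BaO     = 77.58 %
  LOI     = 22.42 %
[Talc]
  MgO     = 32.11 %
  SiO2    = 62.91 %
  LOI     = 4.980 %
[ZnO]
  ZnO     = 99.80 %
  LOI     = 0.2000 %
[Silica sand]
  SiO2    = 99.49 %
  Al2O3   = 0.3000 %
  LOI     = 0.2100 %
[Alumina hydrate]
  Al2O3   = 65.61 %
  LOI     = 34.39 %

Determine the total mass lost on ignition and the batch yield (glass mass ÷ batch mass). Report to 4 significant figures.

Rounding to four significant figures extends to every in-between result as shown. The whole derivation runs at exact precision end to end; a single rounding yields every reported result; derived quantities (yield, the totals, glass mass, the five compositions, ignition loss) are rebuilt from the batch weights for 1391 lb of glass at exact precision as written in the problem or the answer.
Per-material ignition loss:
  BaCO3: 68.52 × 0.2242 = 15.36 lb
  Talc: 269.1 × 0.04980 = 13.40 lb
  ZnO: 234.6 × 0.002000 = 0.4692 lb
  Silica sand: 763.1 × 0.002100 = 1.603 lb
  Alumina hydrate: 131.8 × 0.3439 = 45.33 lb
Total LOI = 76.16 lb
Glass = batch − LOI = 1467 − 76.16 = 1391 lb

LOI loss = 76.16 lb; glass = 1391 lb; yield = 94.81%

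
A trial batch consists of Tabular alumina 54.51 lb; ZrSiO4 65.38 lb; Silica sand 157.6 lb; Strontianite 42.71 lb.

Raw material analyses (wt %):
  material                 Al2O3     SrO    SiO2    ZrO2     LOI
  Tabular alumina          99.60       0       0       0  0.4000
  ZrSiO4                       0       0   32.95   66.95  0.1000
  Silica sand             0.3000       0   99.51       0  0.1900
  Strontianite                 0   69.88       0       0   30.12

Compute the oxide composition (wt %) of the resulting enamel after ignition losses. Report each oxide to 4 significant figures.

Glass mass = 306.8 lb (batch 320.2 − LOI 13.45).
Composition: Al2O3 17.85%, SrO 9.730%, SiO2 58.15%, ZrO2 14.27%

Mid-chain values appear rounded to four significant digits at each printed step; each numeric step holds exact precision at every stage; every reported value includes exactly one rounding — derived quantities (LOI, the yield, glass mass, the four compositions, the totals) are rebuilt in full float precision from the weighed amounts for 306.8 lb of glass as quoted within problem or answer.
Oxide masses out of the charge:
  Al2O3: 54.51·0.9960 + 157.6·0.003000 = 54.76 lb
  SrO: 42.71·0.6988 = 29.85 lb
  SiO2: 65.38·0.3295 + 157.6·0.9951 = 178.4 lb
  ZrO2: 65.38·0.6695 = 43.77 lb
LOI: 54.51·0.004000 + 65.38·0.001000 + 157.6·0.001900 + 42.71·0.3012 = 13.45 lb
The glass mass, total less LOI, = 320.2 − 13.45 = 306.8 lb (the oxide masses sum to this)
each oxide over glass, ×100, is wt %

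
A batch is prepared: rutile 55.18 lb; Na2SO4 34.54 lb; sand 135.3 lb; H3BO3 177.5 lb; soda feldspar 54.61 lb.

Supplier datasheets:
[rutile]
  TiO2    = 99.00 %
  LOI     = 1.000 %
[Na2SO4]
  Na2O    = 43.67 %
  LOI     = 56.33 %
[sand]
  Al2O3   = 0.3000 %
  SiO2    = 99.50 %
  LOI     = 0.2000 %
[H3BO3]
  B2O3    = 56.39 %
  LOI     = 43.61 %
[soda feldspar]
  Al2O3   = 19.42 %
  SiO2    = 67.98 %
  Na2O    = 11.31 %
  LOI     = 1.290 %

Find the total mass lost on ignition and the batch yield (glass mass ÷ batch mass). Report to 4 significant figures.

LOI loss = 98.39 lb; glass = 358.7 lb; yield = 78.48%

In-progress results are shown, rounded to four significant figures, as written. Full float precision is carried at every stage. A single rounding yields every reported value. All derived quantities, which include the totals, yield, LOI, net glass mass, the five compositions, are recomputed at exact precision, as set out in the question or the answer, from the batch weights for 358.7 lb of glass.
Each material's LOI contribution:
  rutile: 55.18 × 0.01000 = 0.5518 lb
  Na2SO4: 34.54 × 0.5633 = 19.46 lb
  sand: 135.3 × 0.002000 = 0.2706 lb
  H3BO3: 177.5 × 0.4361 = 77.41 lb
  soda feldspar: 54.61 × 0.01290 = 0.7045 lb
Total LOI = 98.39 lb
Glass = batch − LOI = 457.1 − 98.39 = 358.7 lb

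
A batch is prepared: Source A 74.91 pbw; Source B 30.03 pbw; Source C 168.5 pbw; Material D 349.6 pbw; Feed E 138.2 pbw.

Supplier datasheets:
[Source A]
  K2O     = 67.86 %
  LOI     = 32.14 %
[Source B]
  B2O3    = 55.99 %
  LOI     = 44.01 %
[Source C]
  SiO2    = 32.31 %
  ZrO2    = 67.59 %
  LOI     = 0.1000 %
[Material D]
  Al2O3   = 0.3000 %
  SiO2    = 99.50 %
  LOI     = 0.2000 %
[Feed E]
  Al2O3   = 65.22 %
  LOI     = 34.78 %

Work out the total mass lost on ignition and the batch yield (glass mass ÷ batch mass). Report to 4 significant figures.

LOI loss = 86.23 pbw; glass = 675.0 pbw; yield = 88.67%

The working math carries exact precision through the solve; mid-chain values are displayed (rounded to 4 significant figures) on the page. Every reported number carries a single rounding. The derived quantities (the totals, five oxide percentages, net glass mass, yield, ignition loss) are carried from the weighed amounts per 675.0 pbw of glass in full precision, as written in question or answer.
Loss on ignition, line by line:
  Source A: 74.91 × 0.3214 = 24.08 pbw
  Source B: 30.03 × 0.4401 = 13.22 pbw
  Source C: 168.5 × 0.001000 = 0.1685 pbw
  Material D: 349.6 × 0.002000 = 0.6992 pbw
  Feed E: 138.2 × 0.3478 = 48.07 pbw
Total LOI = 86.23 pbw
Glass = batch − LOI = 761.2 − 86.23 = 675.0 pbw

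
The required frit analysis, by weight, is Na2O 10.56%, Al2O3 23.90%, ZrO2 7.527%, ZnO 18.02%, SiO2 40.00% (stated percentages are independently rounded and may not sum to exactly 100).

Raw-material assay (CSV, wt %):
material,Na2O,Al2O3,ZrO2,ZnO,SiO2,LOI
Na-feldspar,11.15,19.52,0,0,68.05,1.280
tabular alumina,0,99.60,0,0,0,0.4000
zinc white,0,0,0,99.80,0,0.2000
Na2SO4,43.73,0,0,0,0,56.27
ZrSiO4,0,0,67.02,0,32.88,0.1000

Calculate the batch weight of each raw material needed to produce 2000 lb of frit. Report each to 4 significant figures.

Batch per 2000 lb frit:
  Na-feldspar: 1067 lb
  tabular alumina: 270.8 lb
  zinc white: 361.1 lb
  Na2SO4: 210.9 lb
  ZrSiO4: 224.6 lb
Total batch = 2134 lb; LOI loss = 134.4 lb; yield = 93.70%

Rounding to four significant figures applies to each working value as shown; the whole derivation carries exact precision at every stage; each reported value is rounded exactly once. All derived quantities, including five oxide percentages, net glass mass, yield, totals, LOI, are rebuilt using the weight values per 2000 lb of glass in full precision, as given in the question or the answer.
Target masses of each oxide per 2000 lb frit:
  Na2O: 10.56% × 2000 = 211.2 lb
  Al2O3: 23.90% × 2000 = 478.0 lb
  ZrO2: 7.527% × 2000 = 150.5 lb
  ZnO: 18.02% × 2000 = 360.4 lb
  SiO2: 40.00% × 2000 = 800.0 lb
Checking each oxide sum applying the batch weights above, relative to the basis at hand (oxide sums agree with the targets given rounding of the digits):
  Na2O: 1067·0.1115 + 210.9·0.4373 = 211.2 lb (target 211.2 lb)
  Al2O3: 1067·0.1952 + 270.8·0.9960 = 478.0 lb (target 478.0 lb)
  ZrO2: 224.6·0.6702 = 150.5 lb (target 150.5 lb)
  ZnO: 361.1·0.9980 = 360.4 lb (target 360.4 lb)
  SiO2: 1067·0.6805 + 224.6·0.3288 = 799.9 lb (target 800.0 lb)
Glass-mass bookkeeping: total batch − LOI = 2000 lb (targets for the oxides total 2000 lb; against the stated basis, 2000 lb — rounding explains the deltas).
Batch total: Σ batch = 2134 lb; loss to ignition Σ batch·LOI = 134.4 lb; glass ÷ batch gives a yield of 93.70%.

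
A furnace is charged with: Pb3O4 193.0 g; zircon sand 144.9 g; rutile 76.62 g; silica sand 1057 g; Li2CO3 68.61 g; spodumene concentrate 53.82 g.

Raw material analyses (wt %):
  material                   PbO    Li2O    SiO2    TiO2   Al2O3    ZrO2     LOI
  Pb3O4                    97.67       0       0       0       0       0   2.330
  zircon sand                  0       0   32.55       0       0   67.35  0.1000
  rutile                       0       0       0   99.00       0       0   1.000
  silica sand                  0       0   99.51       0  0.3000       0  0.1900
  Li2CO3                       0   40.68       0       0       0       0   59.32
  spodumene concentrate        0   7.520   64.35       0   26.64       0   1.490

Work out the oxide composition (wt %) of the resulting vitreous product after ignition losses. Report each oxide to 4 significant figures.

In-progress results are printed with 4-significant-digit rounding at each printed step — all arithmetic holds exact precision in all steps; a single rounding produces every reported value; all derived quantities, which include the six compositions, LOI, the yield, net glass mass, totals, are re-derived in exact precision, as given in question or answer, from the weighed amounts on 1545 g of glass.
Oxide-by-oxide delivered mass:
  PbO: 193.0·0.9767 = 188.5 g
  Li2O: 68.61·0.4068 + 53.82·0.07520 = 31.96 g
  SiO2: 144.9·0.3255 + 1057·0.9951 + 53.82·0.6435 = 1134 g
  TiO2: 76.62·0.9900 = 75.85 g
  Al2O3: 1057·0.003000 + 53.82·0.2664 = 17.51 g
  ZrO2: 144.9·0.6735 = 97.59 g
LOI: 193.0·0.02330 + 144.9·0.001000 + 76.62·0.01000 + 1057·0.001900 + 68.61·0.5932 + 53.82·0.01490 = 48.92 g
Glass mass = batch − LOI = 1594 − 48.92 = 1545 g (= the summed oxide contributions)
oxide / glass × 100 gives the wt %

Glass mass = 1545 g (batch 1594 − LOI 48.92).
Composition: PbO 12.20%, Li2O 2.068%, SiO2 73.37%, TiO2 4.910%, Al2O3 1.133%, ZrO2 6.316%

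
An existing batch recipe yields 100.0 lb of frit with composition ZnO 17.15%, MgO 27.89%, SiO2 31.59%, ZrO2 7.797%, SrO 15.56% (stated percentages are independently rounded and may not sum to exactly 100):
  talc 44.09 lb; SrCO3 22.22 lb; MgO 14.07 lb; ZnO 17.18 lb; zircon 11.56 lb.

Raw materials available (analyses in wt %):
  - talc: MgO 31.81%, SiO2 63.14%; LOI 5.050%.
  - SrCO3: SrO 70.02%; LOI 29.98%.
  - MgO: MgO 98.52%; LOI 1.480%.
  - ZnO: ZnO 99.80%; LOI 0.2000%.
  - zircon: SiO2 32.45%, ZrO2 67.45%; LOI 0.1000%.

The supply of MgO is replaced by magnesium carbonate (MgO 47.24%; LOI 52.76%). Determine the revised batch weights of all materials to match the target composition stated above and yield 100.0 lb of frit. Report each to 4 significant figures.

Revised batch per 100.0 lb frit:
  talc: 44.09 lb
  SrCO3: 22.22 lb
  magnesium carbonate: 29.35 lb
  ZnO: 17.18 lb
  zircon: 11.56 lb
Total batch = 124.4 lb; LOI loss = 24.42 lb

Values along the way are shown rounded to 4 significant digits alongside each step — each numeric step runs at full precision at each step. Every reported result receives exactly one rounding — derived quantities (ignition loss, the totals, the yield, net glass mass, five oxide percentages) are recomputed at full float precision starting from the weights for 100.0 lb of glass, as given in the problem or the answer.
Per-oxide target masses for 100.0 lb frit:
  ZnO: 17.15% × 100.0 = 17.15 lb
  MgO: 27.89% × 100.0 = 27.89 lb
  SiO2: 31.59% × 100.0 = 31.59 lb
  ZrO2: 7.797% × 100.0 = 7.797 lb
  SrO: 15.56% × 100.0 = 15.56 lb
Mass-balance tally per oxide with the batch weights as given, on the stated basis (oxide sums agree with the targets within answer rounding):
  ZnO: 17.18·0.9980 = 17.15 lb (target 17.15 lb)
  MgO: 44.09·0.3181 + 29.35·0.4724 = 27.89 lb (target 27.89 lb)
  SiO2: 44.09·0.6314 + 11.56·0.3245 = 31.59 lb (target 31.59 lb)
  ZrO2: 11.56·0.6745 = 7.797 lb (target 7.797 lb)
  SrO: 22.22·0.7002 = 15.56 lb (target 15.56 lb)
Glass mass check: total charge less LOI = 99.98 lb (oxide target masses add up to 99.99 lb; versus the stated basis of 100.0 lb — any gap is answer rounding).
Summing the batch: Σ batch = 124.4 lb; LOI removed, Σ of batch·LOI: 24.42 lb; yield: glass divided by total = 80.37%.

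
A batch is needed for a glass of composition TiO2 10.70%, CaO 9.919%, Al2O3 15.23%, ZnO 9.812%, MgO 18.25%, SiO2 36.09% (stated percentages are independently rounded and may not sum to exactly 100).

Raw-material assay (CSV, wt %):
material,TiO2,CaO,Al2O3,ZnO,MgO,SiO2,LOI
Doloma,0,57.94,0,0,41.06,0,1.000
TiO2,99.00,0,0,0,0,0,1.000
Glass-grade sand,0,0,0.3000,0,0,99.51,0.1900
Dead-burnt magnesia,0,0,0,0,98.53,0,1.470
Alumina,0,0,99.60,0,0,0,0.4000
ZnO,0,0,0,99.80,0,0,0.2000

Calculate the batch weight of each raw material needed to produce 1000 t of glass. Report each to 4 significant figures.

Batch per 1000 t glass:
  Doloma: 171.2 t
  TiO2: 108.1 t
  Glass-grade sand: 362.7 t
  Dead-burnt magnesia: 113.9 t
  Alumina: 151.8 t
  ZnO: 98.32 t
Total batch = 1006 t; LOI loss = 5.960 t; yield = 99.41%

Values along the way appear, rounded to 4 significant digits, in the printout; all internal work carries exact precision at all times. Each reported value includes exactly one rounding; the derived quantities are re-derived in full float precision (ignition loss, six oxide percentages, the yield, the totals, glass mass) using the weight values at 1000 t of glass exactly as shown in the question or the answer.
Target oxide masses per 1000 t glass:
  TiO2: 10.70% × 1000 = 107.0 t
  CaO: 9.919% × 1000 = 99.19 t
  Al2O3: 15.23% × 1000 = 152.3 t
  ZnO: 9.812% × 1000 = 98.12 t
  MgO: 18.25% × 1000 = 182.5 t
  SiO2: 36.09% × 1000 = 360.9 t
Sums-versus-targets review from the weights as reported, at the basis given (delivered sums recover each target up to rounding of the answer):
  TiO2: 108.1·0.9900 = 107.0 t (target 107.0 t)
  CaO: 171.2·0.5794 = 99.19 t (target 99.19 t)
  Al2O3: 362.7·0.003000 + 151.8·0.9960 = 152.3 t (target 152.3 t)
  ZnO: 98.32·0.9980 = 98.12 t (target 98.12 t)
  MgO: 171.2·0.4106 + 113.9·0.9853 = 182.5 t (target 182.5 t)
  SiO2: 362.7·0.9951 = 360.9 t (target 360.9 t)
Glass-mass closure: the batch minus its LOI: 1000 t (the targets, summed, come to 1000 t; against the stated basis, 1000 t — a pure rounding effect).
Summing the batch: Σ batch = 1006 t; Σ batch·LOI gives LOI loss = 5.960 t; the yield ratio, glass ÷ batch: 99.41%.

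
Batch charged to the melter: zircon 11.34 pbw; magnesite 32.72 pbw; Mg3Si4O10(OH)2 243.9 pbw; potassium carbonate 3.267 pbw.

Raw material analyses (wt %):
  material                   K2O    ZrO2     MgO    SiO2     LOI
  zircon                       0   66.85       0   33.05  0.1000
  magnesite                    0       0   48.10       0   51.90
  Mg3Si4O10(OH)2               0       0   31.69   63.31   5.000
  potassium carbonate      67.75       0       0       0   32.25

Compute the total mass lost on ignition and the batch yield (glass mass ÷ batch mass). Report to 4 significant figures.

LOI loss = 30.24 pbw; glass = 261.0 pbw; yield = 89.62%

Values along the way are displayed (rounded to four significant digits) across the worked steps; all internal work holds full float precision at all times — exactly one rounding goes into each reported number — all derived quantities are computed at full precision (the yield, ignition loss, the totals, the four compositions, net glass mass) from the batch weights for 261.0 pbw of glass, exactly as printed in the problem or answer text.
Loss on ignition, line by line:
  zircon: 11.34 × 0.001000 = 0.01134 pbw
  magnesite: 32.72 × 0.5190 = 16.98 pbw
  Mg3Si4O10(OH)2: 243.9 × 0.05000 = 12.20 pbw
  potassium carbonate: 3.267 × 0.3225 = 1.054 pbw
Total LOI = 30.24 pbw
Glass = batch − LOI = 291.2 − 30.24 = 261.0 pbw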